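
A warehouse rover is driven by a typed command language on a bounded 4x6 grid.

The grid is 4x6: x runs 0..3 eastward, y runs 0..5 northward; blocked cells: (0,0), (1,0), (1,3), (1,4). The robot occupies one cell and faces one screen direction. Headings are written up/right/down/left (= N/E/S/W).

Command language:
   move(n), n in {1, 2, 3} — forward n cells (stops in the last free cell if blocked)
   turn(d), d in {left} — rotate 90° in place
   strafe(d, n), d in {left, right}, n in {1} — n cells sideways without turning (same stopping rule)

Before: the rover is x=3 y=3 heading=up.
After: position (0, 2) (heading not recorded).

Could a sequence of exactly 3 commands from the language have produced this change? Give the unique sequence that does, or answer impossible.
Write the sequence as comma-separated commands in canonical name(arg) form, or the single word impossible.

turn(left), strafe(left, 1), move(3)

key: order matters: swapping turn(left) and move(3) lands elsewhere
begin: x=3 y=3 heading=up
[1] after turn(left): x=3 y=3 heading=left
[2] after strafe(left, 1): x=3 y=2 heading=left
[3] after move(3): x=0 y=2 heading=left
uniquely the one of 216 3-step routes that fits.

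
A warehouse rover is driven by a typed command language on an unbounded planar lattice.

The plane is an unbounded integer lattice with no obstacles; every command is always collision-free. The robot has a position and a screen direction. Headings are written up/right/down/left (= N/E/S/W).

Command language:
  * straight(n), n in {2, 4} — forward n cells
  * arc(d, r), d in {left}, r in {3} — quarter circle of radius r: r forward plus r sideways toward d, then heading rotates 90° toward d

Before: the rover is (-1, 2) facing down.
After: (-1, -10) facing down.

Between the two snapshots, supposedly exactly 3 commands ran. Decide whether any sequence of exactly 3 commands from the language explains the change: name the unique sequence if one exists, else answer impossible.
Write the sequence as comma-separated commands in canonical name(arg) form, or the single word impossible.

straight(4), straight(4), straight(4)

key: heading stays S — no command in the sequence turns
t0: (-1, 2) facing down
[1] after straight(4): (-1, -2) facing down
[2] after straight(4): (-1, -6) facing down
[3] after straight(4): (-1, -10) facing down
all 27 alternatives checked — unique.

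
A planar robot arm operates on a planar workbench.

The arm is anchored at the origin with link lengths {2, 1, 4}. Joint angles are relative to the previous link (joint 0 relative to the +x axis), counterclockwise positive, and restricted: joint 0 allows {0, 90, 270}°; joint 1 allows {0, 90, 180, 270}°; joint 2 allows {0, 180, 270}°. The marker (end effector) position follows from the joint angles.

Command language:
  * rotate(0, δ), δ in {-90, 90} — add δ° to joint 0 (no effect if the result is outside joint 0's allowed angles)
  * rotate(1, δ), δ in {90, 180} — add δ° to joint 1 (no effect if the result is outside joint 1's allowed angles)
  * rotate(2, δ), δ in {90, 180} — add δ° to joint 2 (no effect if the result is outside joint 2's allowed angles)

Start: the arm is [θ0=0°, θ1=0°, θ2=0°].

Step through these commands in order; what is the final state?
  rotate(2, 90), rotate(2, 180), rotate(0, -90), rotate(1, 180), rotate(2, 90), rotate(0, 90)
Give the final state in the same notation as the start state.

[θ0=0°, θ1=180°, θ2=270°]

begin: [θ0=0°, θ1=0°, θ2=0°]
[1] after rotate(2, 90): [θ0=0°, θ1=0°, θ2=0°]
[2] after rotate(2, 180): [θ0=0°, θ1=0°, θ2=180°]
[3] after rotate(0, -90): [θ0=270°, θ1=0°, θ2=180°]
[4] after rotate(1, 180): [θ0=270°, θ1=180°, θ2=180°]
[5] after rotate(2, 90): [θ0=270°, θ1=180°, θ2=270°]
[6] after rotate(0, 90): [θ0=0°, θ1=180°, θ2=270°]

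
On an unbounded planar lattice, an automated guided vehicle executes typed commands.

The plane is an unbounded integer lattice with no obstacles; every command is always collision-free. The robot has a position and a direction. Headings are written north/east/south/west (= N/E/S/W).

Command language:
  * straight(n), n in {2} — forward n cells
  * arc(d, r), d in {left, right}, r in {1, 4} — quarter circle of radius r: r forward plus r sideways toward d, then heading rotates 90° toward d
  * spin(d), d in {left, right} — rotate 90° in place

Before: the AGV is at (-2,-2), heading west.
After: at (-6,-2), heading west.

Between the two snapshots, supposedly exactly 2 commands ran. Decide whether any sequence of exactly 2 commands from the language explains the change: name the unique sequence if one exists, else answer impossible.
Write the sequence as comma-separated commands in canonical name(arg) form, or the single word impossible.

key: still facing W at the end — nothing in the sequence rotates
begin: at (-2,-2), heading west
[1] after straight(2): at (-4,-2), heading west
[2] after straight(2): at (-6,-2), heading west
no rival 2-sequence matches.

straight(2), straight(2)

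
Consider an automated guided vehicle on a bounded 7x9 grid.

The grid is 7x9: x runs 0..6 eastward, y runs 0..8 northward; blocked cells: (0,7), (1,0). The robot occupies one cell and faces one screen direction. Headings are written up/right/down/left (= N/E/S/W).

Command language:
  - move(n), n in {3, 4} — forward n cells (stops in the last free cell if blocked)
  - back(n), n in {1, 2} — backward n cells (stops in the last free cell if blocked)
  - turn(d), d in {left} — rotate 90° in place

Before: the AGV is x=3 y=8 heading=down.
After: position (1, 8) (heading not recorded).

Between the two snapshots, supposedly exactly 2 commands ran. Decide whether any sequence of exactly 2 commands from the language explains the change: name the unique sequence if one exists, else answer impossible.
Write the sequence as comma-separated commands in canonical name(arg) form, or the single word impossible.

turn(left), back(2)

key: order matters: swapping turn(left) and back(2) lands elsewhere
t0: x=3 y=8 heading=down
t=1 turn(left) ⇒ x=3 y=8 heading=right
t=2 back(2) ⇒ x=1 y=8 heading=right
no rival 2-sequence matches.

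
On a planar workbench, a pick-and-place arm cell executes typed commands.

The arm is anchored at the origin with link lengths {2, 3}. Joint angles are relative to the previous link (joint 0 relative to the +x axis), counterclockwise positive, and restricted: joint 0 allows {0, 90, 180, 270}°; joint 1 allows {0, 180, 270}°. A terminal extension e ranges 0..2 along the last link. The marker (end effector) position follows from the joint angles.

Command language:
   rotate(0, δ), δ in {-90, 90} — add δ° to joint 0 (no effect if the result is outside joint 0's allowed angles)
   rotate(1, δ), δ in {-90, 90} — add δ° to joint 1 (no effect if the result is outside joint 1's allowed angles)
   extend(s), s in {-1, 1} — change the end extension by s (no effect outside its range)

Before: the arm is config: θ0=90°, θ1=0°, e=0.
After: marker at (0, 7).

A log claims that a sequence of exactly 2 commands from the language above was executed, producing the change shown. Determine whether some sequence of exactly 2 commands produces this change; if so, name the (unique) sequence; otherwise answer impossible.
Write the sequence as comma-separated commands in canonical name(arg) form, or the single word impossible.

begin: config: θ0=90°, θ1=0°, e=0
t=1 extend(1) ⇒ config: θ0=90°, θ1=0°, e=1
t=2 extend(1) ⇒ config: θ0=90°, θ1=0°, e=2
no rival 2-sequence matches.

extend(1), extend(1)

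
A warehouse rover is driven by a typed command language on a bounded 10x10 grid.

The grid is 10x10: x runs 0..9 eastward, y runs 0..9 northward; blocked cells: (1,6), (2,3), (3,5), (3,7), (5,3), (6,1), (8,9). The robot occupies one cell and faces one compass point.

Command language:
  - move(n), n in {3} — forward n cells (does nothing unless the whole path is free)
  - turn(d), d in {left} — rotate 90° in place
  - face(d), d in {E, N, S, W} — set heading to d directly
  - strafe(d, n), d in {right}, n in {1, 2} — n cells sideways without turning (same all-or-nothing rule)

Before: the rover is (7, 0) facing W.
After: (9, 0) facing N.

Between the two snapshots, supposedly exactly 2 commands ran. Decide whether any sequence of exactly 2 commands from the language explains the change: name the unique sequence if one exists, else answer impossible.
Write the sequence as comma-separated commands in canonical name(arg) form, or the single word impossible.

key: cell and facing (now N) both changed — the 2 commands mix motion and turning
from: (7, 0) facing W
[1] after face(N): (7, 0) facing N
[2] after strafe(right, 2): (9, 0) facing N
no rival 2-sequence matches.

face(N), strafe(right, 2)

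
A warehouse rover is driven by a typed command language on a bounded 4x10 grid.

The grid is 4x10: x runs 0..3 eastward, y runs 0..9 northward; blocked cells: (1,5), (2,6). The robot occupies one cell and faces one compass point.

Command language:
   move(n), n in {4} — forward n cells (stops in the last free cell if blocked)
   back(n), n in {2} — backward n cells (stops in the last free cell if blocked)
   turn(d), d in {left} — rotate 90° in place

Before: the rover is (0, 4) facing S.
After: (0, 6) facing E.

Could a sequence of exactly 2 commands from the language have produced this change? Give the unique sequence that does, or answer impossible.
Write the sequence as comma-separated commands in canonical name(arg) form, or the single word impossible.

back(2), turn(left)

key: order matters: swapping back(2) and turn(left) lands elsewhere
from: (0, 4) facing S
step 1 (back(2)): (0, 6) facing S
step 2 (turn(left)): (0, 6) facing E
uniquely the one of 9 2-step routes that fits.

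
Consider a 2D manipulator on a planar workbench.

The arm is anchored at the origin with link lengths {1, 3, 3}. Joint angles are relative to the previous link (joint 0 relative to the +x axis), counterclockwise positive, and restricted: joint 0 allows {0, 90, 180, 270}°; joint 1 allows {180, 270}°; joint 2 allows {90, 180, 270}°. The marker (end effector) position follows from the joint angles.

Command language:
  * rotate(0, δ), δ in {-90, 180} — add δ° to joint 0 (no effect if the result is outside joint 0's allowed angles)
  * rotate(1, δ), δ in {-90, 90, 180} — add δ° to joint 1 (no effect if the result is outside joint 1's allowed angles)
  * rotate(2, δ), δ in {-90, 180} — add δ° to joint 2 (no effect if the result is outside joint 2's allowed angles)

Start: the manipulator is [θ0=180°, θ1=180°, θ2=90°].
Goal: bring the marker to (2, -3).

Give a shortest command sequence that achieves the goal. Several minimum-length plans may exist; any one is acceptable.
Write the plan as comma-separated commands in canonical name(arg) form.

t0: [θ0=180°, θ1=180°, θ2=90°]
t=1 rotate(2, 180) ⇒ [θ0=180°, θ1=180°, θ2=270°]
minimal: 1 command(s), checked below 1.

rotate(2, 180)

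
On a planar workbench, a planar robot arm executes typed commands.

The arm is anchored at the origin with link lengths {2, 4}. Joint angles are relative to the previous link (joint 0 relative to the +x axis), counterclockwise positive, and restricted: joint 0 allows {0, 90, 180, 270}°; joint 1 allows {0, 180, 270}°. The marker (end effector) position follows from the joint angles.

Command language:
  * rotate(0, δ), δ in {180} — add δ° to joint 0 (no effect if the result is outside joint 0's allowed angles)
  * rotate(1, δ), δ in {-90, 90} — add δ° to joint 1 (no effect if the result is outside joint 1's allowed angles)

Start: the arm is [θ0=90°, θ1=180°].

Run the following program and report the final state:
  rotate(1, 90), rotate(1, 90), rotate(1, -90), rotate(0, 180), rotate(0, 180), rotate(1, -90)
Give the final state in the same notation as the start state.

[θ0=90°, θ1=180°]

begin: [θ0=90°, θ1=180°]
1. rotate(1, 90) → [θ0=90°, θ1=270°]
2. rotate(1, 90) → [θ0=90°, θ1=0°]
3. rotate(1, -90) → [θ0=90°, θ1=270°]
4. rotate(0, 180) → [θ0=270°, θ1=270°]
5. rotate(0, 180) → [θ0=90°, θ1=270°]
6. rotate(1, -90) → [θ0=90°, θ1=180°]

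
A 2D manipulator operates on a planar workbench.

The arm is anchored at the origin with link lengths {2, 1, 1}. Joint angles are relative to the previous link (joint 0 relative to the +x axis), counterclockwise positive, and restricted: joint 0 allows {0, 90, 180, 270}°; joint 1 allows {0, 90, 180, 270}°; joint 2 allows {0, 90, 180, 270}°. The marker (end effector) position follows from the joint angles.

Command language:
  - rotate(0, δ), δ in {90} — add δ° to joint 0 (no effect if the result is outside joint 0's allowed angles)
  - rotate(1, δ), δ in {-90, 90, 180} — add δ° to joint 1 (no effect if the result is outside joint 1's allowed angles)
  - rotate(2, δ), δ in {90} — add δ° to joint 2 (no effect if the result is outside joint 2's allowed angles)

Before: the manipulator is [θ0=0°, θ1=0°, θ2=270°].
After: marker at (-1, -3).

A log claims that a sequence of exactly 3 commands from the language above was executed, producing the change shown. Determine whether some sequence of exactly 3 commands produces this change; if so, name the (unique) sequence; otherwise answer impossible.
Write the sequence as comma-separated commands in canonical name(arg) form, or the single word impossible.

t0: [θ0=0°, θ1=0°, θ2=270°]
step 1 (rotate(0, 90)): [θ0=90°, θ1=0°, θ2=270°]
step 2 (rotate(0, 90)): [θ0=180°, θ1=0°, θ2=270°]
step 3 (rotate(0, 90)): [θ0=270°, θ1=0°, θ2=270°]
no rival 3-sequence matches.

rotate(0, 90), rotate(0, 90), rotate(0, 90)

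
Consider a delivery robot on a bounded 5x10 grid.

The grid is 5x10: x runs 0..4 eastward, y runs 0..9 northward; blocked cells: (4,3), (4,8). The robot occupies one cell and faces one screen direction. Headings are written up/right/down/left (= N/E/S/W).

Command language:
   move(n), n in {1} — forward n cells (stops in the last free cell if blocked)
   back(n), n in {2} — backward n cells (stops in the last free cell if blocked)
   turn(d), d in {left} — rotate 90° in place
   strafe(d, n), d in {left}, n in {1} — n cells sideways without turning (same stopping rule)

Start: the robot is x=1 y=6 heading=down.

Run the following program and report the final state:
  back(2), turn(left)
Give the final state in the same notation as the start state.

x=1 y=8 heading=right

from: x=1 y=6 heading=down
step 1 (back(2)): x=1 y=8 heading=down
step 2 (turn(left)): x=1 y=8 heading=right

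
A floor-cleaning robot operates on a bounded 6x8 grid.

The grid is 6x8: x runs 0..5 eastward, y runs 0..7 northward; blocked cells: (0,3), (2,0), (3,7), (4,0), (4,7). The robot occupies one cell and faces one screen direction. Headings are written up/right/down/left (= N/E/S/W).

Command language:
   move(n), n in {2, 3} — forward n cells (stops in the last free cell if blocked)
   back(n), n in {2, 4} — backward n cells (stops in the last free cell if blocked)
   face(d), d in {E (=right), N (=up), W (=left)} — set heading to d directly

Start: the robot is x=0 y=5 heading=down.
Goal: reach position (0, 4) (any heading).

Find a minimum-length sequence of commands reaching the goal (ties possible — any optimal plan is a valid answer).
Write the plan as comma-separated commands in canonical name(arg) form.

move(3)

initial: x=0 y=5 heading=down
step 1 (move(3)): x=0 y=4 heading=down
shorter routes all fall short; 1 is best.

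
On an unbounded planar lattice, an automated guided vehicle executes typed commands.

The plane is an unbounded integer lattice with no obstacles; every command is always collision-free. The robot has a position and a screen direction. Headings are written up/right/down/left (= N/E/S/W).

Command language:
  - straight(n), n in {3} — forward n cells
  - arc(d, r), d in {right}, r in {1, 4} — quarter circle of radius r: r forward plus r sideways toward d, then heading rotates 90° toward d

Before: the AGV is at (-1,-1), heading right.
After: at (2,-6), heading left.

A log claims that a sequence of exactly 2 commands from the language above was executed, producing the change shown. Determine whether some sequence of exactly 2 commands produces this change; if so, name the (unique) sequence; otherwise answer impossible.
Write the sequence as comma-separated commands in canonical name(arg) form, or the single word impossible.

arc(right, 4), arc(right, 1)

key: cell and facing (now W) both changed — the 2 commands mix motion and turning
t0: at (-1,-1), heading right
step 1 (arc(right, 4)): at (3,-5), heading down
step 2 (arc(right, 1)): at (2,-6), heading left
no rival 2-sequence matches.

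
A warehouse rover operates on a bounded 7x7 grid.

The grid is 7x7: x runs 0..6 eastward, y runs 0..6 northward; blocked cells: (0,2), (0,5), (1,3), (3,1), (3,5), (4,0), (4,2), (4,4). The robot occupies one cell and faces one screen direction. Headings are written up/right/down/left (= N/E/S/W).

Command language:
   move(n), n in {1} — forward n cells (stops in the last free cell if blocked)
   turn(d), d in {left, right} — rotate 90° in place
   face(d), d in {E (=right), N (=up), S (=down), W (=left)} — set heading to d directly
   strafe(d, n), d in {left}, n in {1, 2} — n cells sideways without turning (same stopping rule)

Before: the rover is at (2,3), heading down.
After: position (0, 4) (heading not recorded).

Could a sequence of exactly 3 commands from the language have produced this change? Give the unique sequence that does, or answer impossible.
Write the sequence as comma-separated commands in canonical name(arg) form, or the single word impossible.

key: order matters: swapping face(N) and strafe(left, 2) lands elsewhere
t0: at (2,3), heading down
[1] after face(N): at (2,3), heading up
[2] after move(1): at (2,4), heading up
[3] after strafe(left, 2): at (0,4), heading up
no rival 3-sequence matches.

face(N), move(1), strafe(left, 2)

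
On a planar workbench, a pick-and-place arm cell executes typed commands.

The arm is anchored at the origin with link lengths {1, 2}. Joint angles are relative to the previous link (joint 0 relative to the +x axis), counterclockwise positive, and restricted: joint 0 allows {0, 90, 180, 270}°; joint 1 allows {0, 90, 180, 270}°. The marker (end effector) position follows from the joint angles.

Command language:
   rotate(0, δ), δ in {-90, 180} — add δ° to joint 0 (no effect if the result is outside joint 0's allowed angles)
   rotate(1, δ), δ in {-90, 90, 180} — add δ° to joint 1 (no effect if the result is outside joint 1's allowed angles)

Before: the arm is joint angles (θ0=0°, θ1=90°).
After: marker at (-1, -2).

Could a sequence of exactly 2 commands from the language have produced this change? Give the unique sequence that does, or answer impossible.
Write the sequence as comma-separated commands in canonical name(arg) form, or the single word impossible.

rotate(0, -90), rotate(0, -90)

begin: joint angles (θ0=0°, θ1=90°)
[1] after rotate(0, -90): joint angles (θ0=270°, θ1=90°)
[2] after rotate(0, -90): joint angles (θ0=180°, θ1=90°)
no other 2-command option fits: unique.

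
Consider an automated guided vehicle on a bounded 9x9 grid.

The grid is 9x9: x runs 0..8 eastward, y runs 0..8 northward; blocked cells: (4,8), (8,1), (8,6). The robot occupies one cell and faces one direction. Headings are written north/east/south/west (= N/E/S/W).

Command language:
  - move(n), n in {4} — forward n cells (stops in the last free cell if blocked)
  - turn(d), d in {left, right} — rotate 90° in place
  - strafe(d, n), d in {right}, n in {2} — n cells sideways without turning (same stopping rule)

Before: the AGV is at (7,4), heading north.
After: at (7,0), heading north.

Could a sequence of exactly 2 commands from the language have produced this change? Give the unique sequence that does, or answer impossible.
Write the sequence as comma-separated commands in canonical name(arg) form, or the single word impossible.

impossible

all 16 sequences checked — none match.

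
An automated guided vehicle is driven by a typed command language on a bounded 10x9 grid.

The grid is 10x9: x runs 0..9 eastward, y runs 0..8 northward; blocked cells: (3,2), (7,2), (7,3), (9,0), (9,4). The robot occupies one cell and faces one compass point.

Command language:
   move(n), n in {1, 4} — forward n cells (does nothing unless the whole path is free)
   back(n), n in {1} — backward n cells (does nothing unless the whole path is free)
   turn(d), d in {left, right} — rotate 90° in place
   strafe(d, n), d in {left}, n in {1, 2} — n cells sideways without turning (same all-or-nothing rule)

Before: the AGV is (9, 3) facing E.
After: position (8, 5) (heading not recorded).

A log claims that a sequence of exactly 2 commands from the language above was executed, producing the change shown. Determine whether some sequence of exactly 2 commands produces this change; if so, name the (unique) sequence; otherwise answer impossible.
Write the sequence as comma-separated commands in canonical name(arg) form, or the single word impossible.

back(1), strafe(left, 2)

key: running strafe(left, 2) before back(1) would end elsewhere — order is forced
t0: (9, 3) facing E
1. back(1) → (8, 3) facing E
2. strafe(left, 2) → (8, 5) facing E
no rival 2-sequence matches.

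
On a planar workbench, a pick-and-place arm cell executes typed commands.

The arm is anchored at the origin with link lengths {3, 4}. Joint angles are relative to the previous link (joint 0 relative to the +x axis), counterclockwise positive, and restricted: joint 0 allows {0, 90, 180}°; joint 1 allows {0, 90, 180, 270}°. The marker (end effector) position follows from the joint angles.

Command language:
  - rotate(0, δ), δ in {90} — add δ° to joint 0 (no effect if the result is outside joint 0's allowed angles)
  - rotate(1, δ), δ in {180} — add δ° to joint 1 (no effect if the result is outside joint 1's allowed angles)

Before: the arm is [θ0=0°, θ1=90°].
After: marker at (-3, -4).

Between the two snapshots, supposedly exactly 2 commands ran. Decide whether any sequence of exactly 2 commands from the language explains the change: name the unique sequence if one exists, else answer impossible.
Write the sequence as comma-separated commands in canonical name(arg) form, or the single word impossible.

t0: [θ0=0°, θ1=90°]
step 1 (rotate(0, 90)): [θ0=90°, θ1=90°]
step 2 (rotate(0, 90)): [θ0=180°, θ1=90°]
uniquely the one of 4 2-step routes that fits.

rotate(0, 90), rotate(0, 90)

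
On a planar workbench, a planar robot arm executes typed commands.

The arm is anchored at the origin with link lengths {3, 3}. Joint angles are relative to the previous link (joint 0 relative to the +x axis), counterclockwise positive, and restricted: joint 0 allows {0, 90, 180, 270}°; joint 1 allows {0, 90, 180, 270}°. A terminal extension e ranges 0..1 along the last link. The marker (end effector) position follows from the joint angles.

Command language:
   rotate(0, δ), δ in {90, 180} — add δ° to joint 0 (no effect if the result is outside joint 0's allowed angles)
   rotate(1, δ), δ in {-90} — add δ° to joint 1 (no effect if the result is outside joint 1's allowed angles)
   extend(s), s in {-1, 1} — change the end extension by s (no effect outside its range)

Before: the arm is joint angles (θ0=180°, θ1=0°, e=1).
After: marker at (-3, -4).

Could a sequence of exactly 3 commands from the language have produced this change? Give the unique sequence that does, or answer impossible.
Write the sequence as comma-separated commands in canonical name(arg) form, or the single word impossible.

rotate(1, -90), rotate(1, -90), rotate(1, -90)

initial: joint angles (θ0=180°, θ1=0°, e=1)
t=1 rotate(1, -90) ⇒ joint angles (θ0=180°, θ1=270°, e=1)
t=2 rotate(1, -90) ⇒ joint angles (θ0=180°, θ1=180°, e=1)
t=3 rotate(1, -90) ⇒ joint angles (θ0=180°, θ1=90°, e=1)
no other 3-command option fits: unique.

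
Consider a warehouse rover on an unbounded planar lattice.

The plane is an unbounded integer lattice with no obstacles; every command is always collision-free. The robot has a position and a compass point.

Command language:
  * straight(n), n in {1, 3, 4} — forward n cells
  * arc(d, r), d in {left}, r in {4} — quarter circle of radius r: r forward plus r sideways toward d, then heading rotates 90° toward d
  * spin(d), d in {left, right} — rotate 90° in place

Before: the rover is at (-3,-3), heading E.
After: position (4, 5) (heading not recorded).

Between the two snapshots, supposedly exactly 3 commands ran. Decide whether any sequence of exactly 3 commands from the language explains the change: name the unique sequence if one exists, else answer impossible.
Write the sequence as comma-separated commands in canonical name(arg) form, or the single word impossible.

straight(3), arc(left, 4), straight(4)

key: running straight(4) before straight(3) would end elsewhere — order is forced
begin: at (-3,-3), heading E
[1] after straight(3): at (0,-3), heading E
[2] after arc(left, 4): at (4,1), heading N
[3] after straight(4): at (4,5), heading N
no rival 3-sequence matches.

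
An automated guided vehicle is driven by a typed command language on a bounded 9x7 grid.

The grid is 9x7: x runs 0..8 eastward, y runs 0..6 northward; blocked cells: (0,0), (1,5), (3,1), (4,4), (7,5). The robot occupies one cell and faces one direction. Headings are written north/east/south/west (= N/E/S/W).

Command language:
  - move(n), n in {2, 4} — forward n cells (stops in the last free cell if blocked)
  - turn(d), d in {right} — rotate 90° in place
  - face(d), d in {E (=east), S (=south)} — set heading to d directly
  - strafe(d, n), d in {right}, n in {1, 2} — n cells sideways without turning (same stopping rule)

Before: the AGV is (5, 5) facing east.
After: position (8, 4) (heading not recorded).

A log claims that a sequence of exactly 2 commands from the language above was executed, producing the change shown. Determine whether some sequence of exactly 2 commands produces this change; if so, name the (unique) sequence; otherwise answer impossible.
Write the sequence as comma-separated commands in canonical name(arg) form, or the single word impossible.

key: move(4) runs into the grid edge before its full distance
initial: (5, 5) facing east
1. strafe(right, 1) → (5, 4) facing east
2. move(4) → (8, 4) facing east
no rival 2-sequence matches.

strafe(right, 1), move(4)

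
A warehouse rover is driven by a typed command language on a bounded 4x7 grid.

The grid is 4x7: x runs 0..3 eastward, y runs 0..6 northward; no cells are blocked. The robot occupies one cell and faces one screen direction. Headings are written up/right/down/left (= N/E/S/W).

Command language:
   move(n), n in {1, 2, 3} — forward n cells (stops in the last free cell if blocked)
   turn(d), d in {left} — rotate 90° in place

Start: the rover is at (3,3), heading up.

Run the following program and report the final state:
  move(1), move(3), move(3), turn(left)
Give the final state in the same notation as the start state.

initial: at (3,3), heading up
step 1 (move(1)): at (3,4), heading up
step 2 (move(3)): at (3,6), heading up
step 3 (move(3)): at (3,6), heading up
step 4 (turn(left)): at (3,6), heading left

at (3,6), heading left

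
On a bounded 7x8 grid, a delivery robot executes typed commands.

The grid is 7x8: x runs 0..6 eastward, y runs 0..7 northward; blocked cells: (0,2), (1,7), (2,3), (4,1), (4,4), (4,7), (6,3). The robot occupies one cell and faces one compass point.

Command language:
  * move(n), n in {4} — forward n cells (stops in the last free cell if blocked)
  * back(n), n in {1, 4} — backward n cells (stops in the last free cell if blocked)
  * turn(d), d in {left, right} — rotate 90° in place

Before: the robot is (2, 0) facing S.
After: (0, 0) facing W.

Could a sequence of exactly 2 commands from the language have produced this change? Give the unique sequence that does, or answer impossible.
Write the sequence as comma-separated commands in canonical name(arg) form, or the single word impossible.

key: order matters: swapping turn(right) and move(4) lands elsewhere
begin: (2, 0) facing S
step 1 (turn(right)): (2, 0) facing W
step 2 (move(4)): (0, 0) facing W
no rival 2-sequence matches.

turn(right), move(4)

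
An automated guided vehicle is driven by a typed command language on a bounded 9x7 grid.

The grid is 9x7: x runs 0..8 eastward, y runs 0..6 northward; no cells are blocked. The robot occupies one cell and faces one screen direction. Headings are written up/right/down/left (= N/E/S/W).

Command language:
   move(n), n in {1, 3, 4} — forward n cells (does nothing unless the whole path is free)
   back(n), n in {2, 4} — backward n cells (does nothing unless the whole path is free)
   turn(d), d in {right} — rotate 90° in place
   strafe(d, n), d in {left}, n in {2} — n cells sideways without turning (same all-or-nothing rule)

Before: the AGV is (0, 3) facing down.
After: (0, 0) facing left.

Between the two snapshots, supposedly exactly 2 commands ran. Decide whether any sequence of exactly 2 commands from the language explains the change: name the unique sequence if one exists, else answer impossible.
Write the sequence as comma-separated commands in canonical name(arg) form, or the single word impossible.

key: order matters: swapping move(3) and turn(right) lands elsewhere
begin: (0, 3) facing down
[1] after move(3): (0, 0) facing down
[2] after turn(right): (0, 0) facing left
no rival 2-sequence matches.

move(3), turn(right)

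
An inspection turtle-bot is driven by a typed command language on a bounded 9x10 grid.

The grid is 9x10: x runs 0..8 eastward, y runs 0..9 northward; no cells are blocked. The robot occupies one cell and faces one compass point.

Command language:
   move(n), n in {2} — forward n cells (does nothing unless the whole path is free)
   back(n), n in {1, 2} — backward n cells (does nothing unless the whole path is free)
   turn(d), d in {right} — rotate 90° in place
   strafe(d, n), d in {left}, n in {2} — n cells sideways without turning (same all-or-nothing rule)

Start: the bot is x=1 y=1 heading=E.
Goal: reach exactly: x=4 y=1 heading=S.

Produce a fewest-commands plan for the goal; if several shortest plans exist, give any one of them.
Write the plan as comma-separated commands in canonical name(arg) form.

t0: x=1 y=1 heading=E
[1] after back(1): x=0 y=1 heading=E
[2] after turn(right): x=0 y=1 heading=S
[3] after strafe(left, 2): x=2 y=1 heading=S
[4] after strafe(left, 2): x=4 y=1 heading=S
nothing shorter than 4 reaches the goal.

back(1), turn(right), strafe(left, 2), strafe(left, 2)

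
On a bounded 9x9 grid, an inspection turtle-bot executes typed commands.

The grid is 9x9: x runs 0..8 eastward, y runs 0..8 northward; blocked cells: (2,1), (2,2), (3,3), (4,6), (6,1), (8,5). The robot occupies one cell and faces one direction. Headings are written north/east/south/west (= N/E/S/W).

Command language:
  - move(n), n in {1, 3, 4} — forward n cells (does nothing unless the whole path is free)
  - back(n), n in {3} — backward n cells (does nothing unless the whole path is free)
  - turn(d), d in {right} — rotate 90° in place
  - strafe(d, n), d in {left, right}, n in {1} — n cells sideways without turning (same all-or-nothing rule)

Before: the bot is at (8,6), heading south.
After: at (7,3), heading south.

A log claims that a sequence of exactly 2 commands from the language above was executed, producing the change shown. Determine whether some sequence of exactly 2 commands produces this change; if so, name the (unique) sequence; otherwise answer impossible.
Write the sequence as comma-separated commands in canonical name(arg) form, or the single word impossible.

key: order matters: swapping strafe(right, 1) and move(3) lands elsewhere
start: at (8,6), heading south
t=1 strafe(right, 1) ⇒ at (7,6), heading south
t=2 move(3) ⇒ at (7,3), heading south
no other 2-command option fits: unique.

strafe(right, 1), move(3)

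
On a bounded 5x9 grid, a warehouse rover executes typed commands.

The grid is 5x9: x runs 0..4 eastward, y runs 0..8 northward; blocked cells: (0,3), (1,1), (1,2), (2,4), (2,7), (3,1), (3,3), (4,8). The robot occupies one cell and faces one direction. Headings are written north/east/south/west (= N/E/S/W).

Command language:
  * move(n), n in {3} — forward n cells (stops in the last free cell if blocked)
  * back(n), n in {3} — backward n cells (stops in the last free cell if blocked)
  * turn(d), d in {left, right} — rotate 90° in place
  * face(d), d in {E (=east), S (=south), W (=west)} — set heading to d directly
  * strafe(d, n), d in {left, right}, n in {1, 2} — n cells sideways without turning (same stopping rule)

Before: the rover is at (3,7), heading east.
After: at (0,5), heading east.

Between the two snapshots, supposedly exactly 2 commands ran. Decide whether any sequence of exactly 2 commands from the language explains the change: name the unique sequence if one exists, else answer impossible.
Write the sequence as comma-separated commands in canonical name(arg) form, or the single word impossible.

key: heading stays E — no command in the sequence turns
begin: at (3,7), heading east
t=1 strafe(right, 2) ⇒ at (3,5), heading east
t=2 back(3) ⇒ at (0,5), heading east
uniquely the one of 121 2-step routes that fits.

strafe(right, 2), back(3)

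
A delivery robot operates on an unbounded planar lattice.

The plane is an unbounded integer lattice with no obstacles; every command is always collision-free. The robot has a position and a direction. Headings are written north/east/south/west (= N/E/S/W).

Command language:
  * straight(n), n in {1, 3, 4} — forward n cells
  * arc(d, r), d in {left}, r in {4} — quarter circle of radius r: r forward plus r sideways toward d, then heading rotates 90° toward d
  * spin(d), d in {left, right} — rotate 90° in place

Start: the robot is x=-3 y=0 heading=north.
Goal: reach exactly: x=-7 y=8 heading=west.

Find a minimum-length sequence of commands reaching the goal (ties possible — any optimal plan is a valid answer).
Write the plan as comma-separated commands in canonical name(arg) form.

straight(4), arc(left, 4)

t0: x=-3 y=0 heading=north
step 1 (straight(4)): x=-3 y=4 heading=north
step 2 (arc(left, 4)): x=-7 y=8 heading=west
no 1-step plan works, so 2 is optimal.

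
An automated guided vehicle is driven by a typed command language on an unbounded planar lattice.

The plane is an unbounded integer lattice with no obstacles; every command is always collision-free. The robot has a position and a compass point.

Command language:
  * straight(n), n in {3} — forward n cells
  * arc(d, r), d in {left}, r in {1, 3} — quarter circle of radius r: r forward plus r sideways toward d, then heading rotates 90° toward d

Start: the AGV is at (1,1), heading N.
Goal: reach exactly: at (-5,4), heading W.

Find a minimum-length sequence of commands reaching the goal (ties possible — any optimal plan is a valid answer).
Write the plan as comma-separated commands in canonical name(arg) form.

t0: at (1,1), heading N
t=1 arc(left, 3) ⇒ at (-2,4), heading W
t=2 straight(3) ⇒ at (-5,4), heading W
minimal: 2 command(s), checked below 2.

arc(left, 3), straight(3)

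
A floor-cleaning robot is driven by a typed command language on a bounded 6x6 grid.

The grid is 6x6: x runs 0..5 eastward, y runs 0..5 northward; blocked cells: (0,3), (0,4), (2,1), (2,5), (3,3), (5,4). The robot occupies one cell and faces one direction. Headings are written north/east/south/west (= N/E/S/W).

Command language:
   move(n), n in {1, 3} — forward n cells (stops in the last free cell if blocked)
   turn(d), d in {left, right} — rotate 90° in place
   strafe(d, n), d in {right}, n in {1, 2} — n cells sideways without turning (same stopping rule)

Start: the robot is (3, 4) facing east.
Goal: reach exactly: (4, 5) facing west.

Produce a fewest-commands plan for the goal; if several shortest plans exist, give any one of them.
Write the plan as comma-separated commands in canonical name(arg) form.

t0: (3, 4) facing east
1. move(1) → (4, 4) facing east
2. turn(left) → (4, 4) facing north
3. move(1) → (4, 5) facing north
4. turn(left) → (4, 5) facing west
nothing shorter than 4 reaches the goal.

move(1), turn(left), move(1), turn(left)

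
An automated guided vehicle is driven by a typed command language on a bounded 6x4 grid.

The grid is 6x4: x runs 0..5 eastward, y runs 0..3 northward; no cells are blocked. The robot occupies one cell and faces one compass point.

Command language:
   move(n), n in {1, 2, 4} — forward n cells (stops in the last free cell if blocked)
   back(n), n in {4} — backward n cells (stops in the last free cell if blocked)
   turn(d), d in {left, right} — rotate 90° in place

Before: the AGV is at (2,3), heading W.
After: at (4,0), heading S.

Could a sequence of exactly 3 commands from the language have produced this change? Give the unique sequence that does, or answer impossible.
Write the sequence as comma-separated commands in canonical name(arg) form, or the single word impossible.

impossible

checked all 3-command options: none fits.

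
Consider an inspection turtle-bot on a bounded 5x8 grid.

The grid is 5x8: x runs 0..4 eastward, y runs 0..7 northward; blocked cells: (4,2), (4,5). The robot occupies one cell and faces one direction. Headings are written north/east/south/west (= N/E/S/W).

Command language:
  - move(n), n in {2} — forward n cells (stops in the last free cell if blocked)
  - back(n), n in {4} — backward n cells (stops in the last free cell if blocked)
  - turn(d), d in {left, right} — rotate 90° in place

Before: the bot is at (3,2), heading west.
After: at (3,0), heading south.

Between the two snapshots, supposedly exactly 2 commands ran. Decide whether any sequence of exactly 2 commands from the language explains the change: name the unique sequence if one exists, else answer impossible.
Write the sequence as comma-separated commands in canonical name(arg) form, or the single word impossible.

turn(left), move(2)

key: cell and facing (now S) both changed — the 2 commands mix motion and turning
t0: at (3,2), heading west
1. turn(left) → at (3,2), heading south
2. move(2) → at (3,0), heading south
no other 2-command option fits: unique.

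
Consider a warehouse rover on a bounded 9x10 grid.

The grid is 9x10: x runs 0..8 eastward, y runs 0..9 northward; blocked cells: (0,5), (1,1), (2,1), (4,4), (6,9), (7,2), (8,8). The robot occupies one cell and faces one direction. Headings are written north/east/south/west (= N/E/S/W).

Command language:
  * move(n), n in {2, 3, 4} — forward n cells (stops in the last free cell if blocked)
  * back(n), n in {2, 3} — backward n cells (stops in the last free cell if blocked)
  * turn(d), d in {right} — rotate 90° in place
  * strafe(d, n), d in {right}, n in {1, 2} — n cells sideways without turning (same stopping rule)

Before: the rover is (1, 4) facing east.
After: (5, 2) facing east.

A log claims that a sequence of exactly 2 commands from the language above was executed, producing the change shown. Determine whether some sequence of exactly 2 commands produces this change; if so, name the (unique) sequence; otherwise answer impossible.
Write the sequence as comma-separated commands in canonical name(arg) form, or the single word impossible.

strafe(right, 2), move(4)

key: still facing E at the end — nothing in the sequence rotates
t0: (1, 4) facing east
step 1 (strafe(right, 2)): (1, 2) facing east
step 2 (move(4)): (5, 2) facing east
uniquely the one of 64 2-step routes that fits.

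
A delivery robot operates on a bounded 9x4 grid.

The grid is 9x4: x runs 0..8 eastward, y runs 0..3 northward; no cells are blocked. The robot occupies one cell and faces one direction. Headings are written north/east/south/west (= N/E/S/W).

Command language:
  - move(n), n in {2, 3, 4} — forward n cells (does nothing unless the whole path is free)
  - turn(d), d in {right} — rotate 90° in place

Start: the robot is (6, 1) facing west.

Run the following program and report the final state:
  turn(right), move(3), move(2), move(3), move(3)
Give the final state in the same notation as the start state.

start: (6, 1) facing west
t=1 turn(right) ⇒ (6, 1) facing north
t=2 move(3) ⇒ (6, 1) facing north
t=3 move(2) ⇒ (6, 3) facing north
t=4 move(3) ⇒ (6, 3) facing north
t=5 move(3) ⇒ (6, 3) facing north

(6, 3) facing north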